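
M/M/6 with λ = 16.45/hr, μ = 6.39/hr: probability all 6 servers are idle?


a = λ/μ = 16.45/6.39 = 2.5743; ρ = a/c = 0.4291
Σ_{k=0}^{5} a^k/k! (terms k=0..5) = 1.00000 + 2.57433 + 3.31360 + 2.84344 + 1.82999 + 0.94220 = 12.50357
Tail: a^6/(6!(1−ρ)) = 291.06519/(720·0.5709) = 0.70805
P₀ = 1/(12.50357 + 0.70805) = 1/13.21162 = 0.075691

Final: 0.075691


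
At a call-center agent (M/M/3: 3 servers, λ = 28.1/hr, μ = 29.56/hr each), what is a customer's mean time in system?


a = 0.9506; ρ = 0.3169; P₀ = 0.382846
Lq = P₀·a^c·ρ/(c!(1−ρ)²) = 0.03722
Wq = Lq/λ = 0.03722/28.1 = 0.001324 hr
W = Wq + 1/μ = 0.001324 + 0.03383 = 0.03515 hr

Final: 0.03515 hr


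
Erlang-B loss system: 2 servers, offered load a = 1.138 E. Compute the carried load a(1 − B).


B(2,1.138) = 0.232460 (Erlang-B)
Carried load = a(1 − B) = 1.138·(1 − 0.232460) = 1.138·0.767540 = 0.8735 E

Final: 0.8735 Erlangs


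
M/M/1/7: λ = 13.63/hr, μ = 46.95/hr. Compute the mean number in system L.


ρ = 13.63/46.95 = 0.2903
L = ρ[1 − (K+1)ρ^K + Kρ^(K+1)] / [(1−ρ)(1−ρ^(K+1))]
Numerator: 0.2903·(1 − 8·0.0001738 + 7·0.00005045) = 0.290008
Denominator: (0.7097)·(0.999950) = 0.709655
L = 0.290008/0.709655 = 0.4087

Final: 0.4087


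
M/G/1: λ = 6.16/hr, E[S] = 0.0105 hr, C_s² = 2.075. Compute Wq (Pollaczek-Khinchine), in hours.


ρ = λ·E[S] = 6.16·0.0105 = 0.06468
E[S²] = E[S]²(1+C_s²) = 0.0105²·(1+2.075) = 0.0003390
Wq = λ·E[S²]/(2(1−ρ)) = 6.16·0.0003390/(2·0.9353) = 0.001116 hr

Final: 0.001116 hr


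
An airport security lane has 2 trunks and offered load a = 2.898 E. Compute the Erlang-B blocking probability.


B(c,a) = (a^c/c!) / Σ_{k=0}^{c} a^k/k!
a^2/2! = 4.199202
Σ terms (k=0..2): 1.00000 + 2.89800 + 4.19920 = 8.097202
B = 4.199202/8.097202 = 0.518599

Final: 0.518599


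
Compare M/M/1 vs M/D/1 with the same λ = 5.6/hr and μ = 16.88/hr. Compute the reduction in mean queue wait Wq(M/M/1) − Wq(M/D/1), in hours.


ρ = 5.6/16.88 = 0.3318
Wq(M/M/1) = ρ/(μ−λ) = 0.3318/11.28 = 0.02941 hr
Wq(M/D/1) = ρ/(2(μ−λ)) = 0.01471 hr
Savings = 0.02941 − 0.01471 = 0.01471 hr

Final: 0.01471 hr


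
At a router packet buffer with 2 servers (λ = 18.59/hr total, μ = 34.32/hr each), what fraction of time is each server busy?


ρ = λ/(cμ) = 18.59/(2·34.32) = 18.59/68.64 = 0.2708

Final: 0.2708


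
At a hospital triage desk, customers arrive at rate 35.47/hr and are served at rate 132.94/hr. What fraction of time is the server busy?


ρ = λ/μ = 35.47/132.94 = 0.2668

Final: 0.2668


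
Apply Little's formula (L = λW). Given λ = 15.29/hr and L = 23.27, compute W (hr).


W = L/λ = 23.27/15.29 = 1.5219 hr

Final: 1.5219 hr


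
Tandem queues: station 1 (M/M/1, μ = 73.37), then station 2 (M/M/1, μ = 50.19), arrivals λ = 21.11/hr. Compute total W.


Each node sees arrival rate λ = 21.11/hr (tandem ⇒ throughput preserved).
W₁ = 1/(μ₁−λ) = 1/(73.37−21.11) = 0.01914 hr
W₂ = 1/(μ₂−λ) = 1/(50.19−21.11) = 0.03439 hr
W_total = W₁ + W₂ = 0.01914 + 0.03439 = 0.05352 hr

Final: 0.05352 hr


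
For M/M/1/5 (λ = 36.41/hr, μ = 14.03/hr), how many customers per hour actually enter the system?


ρ = 2.5952; P_K = (1−ρ)ρ^5/(1−ρ^6) = 0.616685
λ_eff = λ(1 − P_K) = 36.41·(1 − 0.616685) = 36.41·0.383315 = 13.9565 /hr

Final: 13.9565 /hr


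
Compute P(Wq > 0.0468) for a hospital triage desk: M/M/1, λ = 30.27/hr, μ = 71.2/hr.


ρ = 30.27/71.2 = 0.4251
P(Wq > t) = ρ·e^{−(μ−λ)t} = 0.4251·e^{−1.9155}
= 0.4251·0.147265 = 0.062608

Final: 0.062608


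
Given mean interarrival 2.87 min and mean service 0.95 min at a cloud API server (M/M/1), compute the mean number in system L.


λ = 60/2.87 = 20.9059 /hr
μ = 60/0.95 = 63.1579 /hr
ρ = λ/μ = 20.9059/63.1579 = 0.3310
L = ρ/(1−ρ) = 0.3310/0.6690 = 0.4948

Final: 0.4948


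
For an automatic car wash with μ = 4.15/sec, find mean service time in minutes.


Mean service time = 1/μ = 1/4.15 second = 0.24096 second
In minutes: 0.24096 × 0.0166667 = 0.004016 min

Final: 0.004016 min


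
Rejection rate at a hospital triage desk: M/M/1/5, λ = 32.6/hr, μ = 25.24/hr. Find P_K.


ρ = λ/μ = 32.6/25.24 = 1.2916
P_K = (1−ρ)ρ^K/(1−ρ^(K+1)) = (-0.2916·3.594523)/(1 − 4.642688)
= -1.048165/-3.642688 = 0.287745

Final: 0.287745


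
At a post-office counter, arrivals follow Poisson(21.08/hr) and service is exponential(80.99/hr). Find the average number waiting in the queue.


ρ = 21.08/80.99 = 0.2603
Lq = ρ²/(1−ρ) = 0.06775/0.7397 = 0.09158

Final: 0.09158


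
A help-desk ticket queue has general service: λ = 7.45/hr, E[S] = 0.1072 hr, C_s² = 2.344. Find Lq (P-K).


ρ = λ·E[S] = 7.45·0.1072 = 0.7986
Lq = ρ²(1+C_s²)/(2(1−ρ)) = 0.6378·(1+2.344)/(2·0.2014)
= 0.6378·3.3440/0.4027 = 5.29621

Final: 5.29621


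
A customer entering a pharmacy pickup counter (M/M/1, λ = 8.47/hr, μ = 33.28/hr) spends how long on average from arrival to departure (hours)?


W = 1/(μ−λ) = 1/(33.28 − 8.47) = 1/24.81 = 0.04031 hr

Final: 0.04031 hr


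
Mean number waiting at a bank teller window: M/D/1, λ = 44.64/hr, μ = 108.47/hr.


ρ = 44.64/108.47 = 0.4115
M/D/1: Lq = ρ²/(2(1−ρ)) = 0.1694/(2·0.5885) = 0.14391

Final: 0.14391


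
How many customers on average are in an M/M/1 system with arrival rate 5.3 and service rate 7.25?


ρ = λ/μ = 5.3/7.25 = 0.7310
L = ρ/(1−ρ) = 0.7310/(1 − 0.7310) = 0.7310/0.2690 = 2.7179

Final: 2.7179


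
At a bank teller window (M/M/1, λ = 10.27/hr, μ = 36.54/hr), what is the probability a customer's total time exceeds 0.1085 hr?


W ~ Exponential(μ−λ) for M/M/1.
μ − λ = 36.54 − 10.27 = 26.2700
P(W > t) = e^{−(μ−λ)t} = e^{−2.8503} = 0.057827

Final: 0.057827


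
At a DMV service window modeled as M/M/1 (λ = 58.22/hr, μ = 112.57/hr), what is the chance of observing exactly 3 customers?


ρ = 58.22/112.57 = 0.5172
P_n = (1−ρ)·ρ^n = (1 − 0.5172)·0.5172^3 = 0.4828·0.138340 = 0.066792

Final: 0.066792


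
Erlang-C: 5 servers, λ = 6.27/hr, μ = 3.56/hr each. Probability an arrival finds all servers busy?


a = λ/μ = 1.7612; ρ = a/5 = 0.3522
P₀ = 0.171183 (from M/M/c formula)
C(c,a) = [a^c/(c!(1−ρ))]·P₀ = [16.94680/(120·0.6478)]·0.171183
= 0.21802·0.171183 = 0.037321

Final: 0.037321


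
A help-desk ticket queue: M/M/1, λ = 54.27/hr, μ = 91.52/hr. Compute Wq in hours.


ρ = 54.27/91.52 = 0.5930
Wq = ρ/(μ−λ) = 0.5930/(91.52 − 54.27) = 0.5930/37.25 = 0.01592 hr

Final: 0.01592 hr


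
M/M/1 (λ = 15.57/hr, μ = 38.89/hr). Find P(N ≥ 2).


ρ = 15.57/38.89 = 0.4004
P(N ≥ n) = ρ^n = 0.4004^2 = 0.160288

Final: 0.160288


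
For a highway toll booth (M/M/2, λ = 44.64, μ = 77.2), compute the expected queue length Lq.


a = λ/μ = 0.5782; ρ = a/2 = 0.2891
P₀ = 0.551447
Lq = P₀·a^c·ρ / (c!·(1−ρ)²) = 0.551447·0.33436·0.2891/(2·0.50535)
= 0.05274

Final: 0.05274


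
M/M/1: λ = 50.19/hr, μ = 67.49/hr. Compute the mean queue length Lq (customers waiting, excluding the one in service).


ρ = 50.19/67.49 = 0.7437
Lq = ρ²/(1−ρ) = 0.5530/0.2563 = 2.1575

Final: 2.1575


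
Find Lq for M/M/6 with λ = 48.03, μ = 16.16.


a = λ/μ = 2.9722; ρ = a/6 = 0.4954
P₀ = 0.050387
Lq = P₀·a^c·ρ / (c!·(1−ρ)²) = 0.050387·689.33032·0.4954/(720·0.25466)
= 0.09384

Final: 0.09384


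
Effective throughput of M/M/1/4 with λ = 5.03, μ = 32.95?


ρ = 0.1527; P_K = (1−ρ)ρ^4/(1−ρ^5) = 0.0004602
λ_eff = λ(1 − P_K) = 5.03·(1 − 0.0004602) = 5.03·0.999540 = 5.0277 /hr

Final: 5.0277 /hr


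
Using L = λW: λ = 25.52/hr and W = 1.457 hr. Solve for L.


L = λW = 25.52·1.457 = 37.1826

Final: 37.1826


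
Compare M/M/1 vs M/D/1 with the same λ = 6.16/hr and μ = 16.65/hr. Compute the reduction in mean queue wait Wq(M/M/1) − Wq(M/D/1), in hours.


ρ = 6.16/16.65 = 0.3700
Wq(M/M/1) = ρ/(μ−λ) = 0.3700/10.49 = 0.03527 hr
Wq(M/D/1) = ρ/(2(μ−λ)) = 0.01763 hr
Savings = 0.03527 − 0.01763 = 0.01763 hr

Final: 0.01763 hr


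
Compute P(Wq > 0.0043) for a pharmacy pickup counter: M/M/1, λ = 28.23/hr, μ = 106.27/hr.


ρ = 28.23/106.27 = 0.2656
P(Wq > t) = ρ·e^{−(μ−λ)t} = 0.2656·e^{−0.3356}
= 0.2656·0.714929 = 0.189917

Final: 0.189917


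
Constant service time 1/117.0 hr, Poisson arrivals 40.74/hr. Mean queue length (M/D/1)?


ρ = 40.74/117.0 = 0.3482
M/D/1: Lq = ρ²/(2(1−ρ)) = 0.1212/(2·0.6518) = 0.09301

Final: 0.09301


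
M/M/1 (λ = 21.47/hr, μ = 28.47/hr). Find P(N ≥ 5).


ρ = 21.47/28.47 = 0.7541
P(N ≥ n) = ρ^n = 0.7541^5 = 0.243906

Final: 0.243906


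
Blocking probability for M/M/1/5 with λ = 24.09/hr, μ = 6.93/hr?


ρ = λ/μ = 24.09/6.93 = 3.4762
P_K = (1−ρ)ρ^K/(1−ρ^(K+1)) = (-2.4762·507.595574)/(1 − 1764.498901)
= -1256.903327/-1763.498901 = 0.712733

Final: 0.712733


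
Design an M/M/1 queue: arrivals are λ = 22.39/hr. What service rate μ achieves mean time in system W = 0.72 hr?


W = 1/(μ−λ) ⇒ μ − λ = 1/W = 1/0.72 = 1.3889
μ = λ + 1/W = 22.39 + 1.3889 = 23.7789 per hr

Final: 23.7789 /hr


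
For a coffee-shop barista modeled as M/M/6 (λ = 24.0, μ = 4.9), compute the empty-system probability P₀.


a = λ/μ = 24.0/4.9 = 4.8980; ρ = a/c = 0.8163
Σ_{k=0}^{5} a^k/k! (terms k=0..5) = 1.00000 + 4.89796 + 11.99500 + 19.58368 + 23.98001 + 23.49062 = 84.94728
Tail: a^6/(6!(1−ρ)) = 13806.73439/(720·0.1837) = 104.40278
P₀ = 1/(84.94728 + 104.40278) = 1/189.35005 = 0.005281

Final: 0.005281


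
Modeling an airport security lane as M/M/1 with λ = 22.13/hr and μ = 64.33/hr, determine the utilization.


ρ = λ/μ = 22.13/64.33 = 0.3440

Final: 0.3440


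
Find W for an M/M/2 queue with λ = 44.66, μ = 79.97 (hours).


a = 0.5585; ρ = 0.2792; P₀ = 0.563441
Lq = P₀·a^c·ρ/(c!(1−ρ)²) = 0.04722
Wq = Lq/λ = 0.04722/44.66 = 0.001057 hr
W = Wq + 1/μ = 0.001057 + 0.01250 = 0.01356 hr

Final: 0.01356 hr


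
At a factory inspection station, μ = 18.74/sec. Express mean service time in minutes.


Mean service time = 1/μ = 1/18.74 second = 0.05336 second
In minutes: 0.05336 × 0.0166667 = 0.0008894 min

Final: 0.0008894 min


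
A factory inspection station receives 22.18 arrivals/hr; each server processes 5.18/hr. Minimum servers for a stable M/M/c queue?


Stability requires cμ > λ ⇔ c > λ/μ.
λ/μ = 22.18/5.18 = 4.2819
Minimum integer c = ⌊4.2819⌋ + 1 = 5
Check: 5·5.18 = 25.90 > 22.18, while 4·5.18 = 20.72 ≤ 22.18

Final: 5 servers


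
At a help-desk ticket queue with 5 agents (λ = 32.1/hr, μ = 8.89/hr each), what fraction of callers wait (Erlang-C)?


a = λ/μ = 3.6108; ρ = a/5 = 0.7222
P₀ = 0.022488 (from M/M/c formula)
C(c,a) = [a^c/(c!(1−ρ))]·P₀ = [613.78512/(120·0.2778)]·0.022488
= 18.40941·0.022488 = 0.413992

Final: 0.413992


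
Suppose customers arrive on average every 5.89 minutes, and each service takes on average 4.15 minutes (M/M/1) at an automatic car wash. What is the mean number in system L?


λ = 60/5.89 = 10.1868 /hr
μ = 60/4.15 = 14.4578 /hr
ρ = λ/μ = 10.1868/14.4578 = 0.7046
L = ρ/(1−ρ) = 0.7046/0.2954 = 2.3851

Final: 2.3851


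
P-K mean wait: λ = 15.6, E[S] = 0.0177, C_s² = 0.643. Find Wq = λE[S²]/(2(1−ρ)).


ρ = λ·E[S] = 15.6·0.0177 = 0.2761
E[S²] = E[S]²(1+C_s²) = 0.0177²·(1+0.643) = 0.0005147
Wq = λ·E[S²]/(2(1−ρ)) = 15.6·0.0005147/(2·0.7239) = 0.005546 hr

Final: 0.005546 hr


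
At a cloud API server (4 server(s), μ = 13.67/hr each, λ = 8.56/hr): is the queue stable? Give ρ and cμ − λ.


Total capacity cμ = 4·13.67 = 54.68/hr
ρ = λ/(cμ) = 8.56/54.68 = 0.1565
Stable ⇔ ρ < 1: YES
Spare capacity = cμ − λ = 54.68 − 8.56 = 46.12/hr

Final: ρ = 0.1565; stable; margin = 46.12/hr


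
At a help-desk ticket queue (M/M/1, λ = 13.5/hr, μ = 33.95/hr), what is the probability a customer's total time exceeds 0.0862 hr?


W ~ Exponential(μ−λ) for M/M/1.
μ − λ = 33.95 − 13.5 = 20.4500
P(W > t) = e^{−(μ−λ)t} = e^{−1.7628} = 0.171566

Final: 0.171566


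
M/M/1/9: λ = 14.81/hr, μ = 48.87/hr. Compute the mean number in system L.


ρ = 14.81/48.87 = 0.3030
L = ρ[1 − (K+1)ρ^K + Kρ^(K+1)] / [(1−ρ)(1−ρ^(K+1))]
Numerator: 0.3030·(1 − 10·0.00002156 + 9·0.000006533) = 0.303001
Denominator: (0.6970)·(0.999993) = 0.696947
L = 0.303001/0.696947 = 0.4348

Final: 0.4348


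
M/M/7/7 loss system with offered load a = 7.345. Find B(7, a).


B(c,a) = (a^c/c!) / Σ_{k=0}^{c} a^k/k!
a^7/7! = 228.829528
Σ terms (k=0..7): 1.00000 + 7.34500 + 26.97451 + 66.04260 + 121.27072 + 178.14669 + 218.08124 + 228.82953 = 847.690286
B = 228.829528/847.690286 = 0.269945

Final: 0.269945


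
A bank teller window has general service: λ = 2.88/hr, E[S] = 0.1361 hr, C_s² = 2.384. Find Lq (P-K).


ρ = λ·E[S] = 2.88·0.1361 = 0.3920
Lq = ρ²(1+C_s²)/(2(1−ρ)) = 0.1536·(1+2.384)/(2·0.6080)
= 0.1536·3.3840/1.2161 = 0.42754

Final: 0.42754


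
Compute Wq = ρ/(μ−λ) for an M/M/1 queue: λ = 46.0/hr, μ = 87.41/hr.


ρ = 46.0/87.41 = 0.5263
Wq = ρ/(μ−λ) = 0.5263/(87.41 − 46.0) = 0.5263/41.41 = 0.01271 hr

Final: 0.01271 hr


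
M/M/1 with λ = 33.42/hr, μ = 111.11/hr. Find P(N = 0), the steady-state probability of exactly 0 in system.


ρ = 33.42/111.11 = 0.3008
P_n = (1−ρ)·ρ^n = (1 − 0.3008)·0.3008^0 = 0.6992·1.000000 = 0.699217

Final: 0.699217


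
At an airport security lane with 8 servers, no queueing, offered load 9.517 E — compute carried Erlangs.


B(8,9.517) = 0.315161 (Erlang-B)
Carried load = a(1 − B) = 9.517·(1 − 0.315161) = 9.517·0.684839 = 6.5176 E

Final: 6.5176 Erlangs


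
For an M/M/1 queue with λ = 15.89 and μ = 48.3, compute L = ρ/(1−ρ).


ρ = λ/μ = 15.89/48.3 = 0.3290
L = ρ/(1−ρ) = 0.3290/(1 − 0.3290) = 0.3290/0.6710 = 0.4903

Final: 0.4903


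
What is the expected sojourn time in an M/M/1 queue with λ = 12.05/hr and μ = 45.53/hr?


W = 1/(μ−λ) = 1/(45.53 − 12.05) = 1/33.48 = 0.02987 hr

Final: 0.02987 hr


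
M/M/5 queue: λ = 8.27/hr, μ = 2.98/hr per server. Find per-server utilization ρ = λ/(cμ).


ρ = λ/(cμ) = 8.27/(5·2.98) = 8.27/14.90 = 0.5550

Final: 0.5550


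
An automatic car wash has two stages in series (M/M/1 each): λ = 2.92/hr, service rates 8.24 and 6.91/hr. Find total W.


Each node sees arrival rate λ = 2.92/hr (tandem ⇒ throughput preserved).
W₁ = 1/(μ₁−λ) = 1/(8.24−2.92) = 0.18797 hr
W₂ = 1/(μ₂−λ) = 1/(6.91−2.92) = 0.25063 hr
W_total = W₁ + W₂ = 0.18797 + 0.25063 = 0.43860 hr

Final: 0.43860 hr


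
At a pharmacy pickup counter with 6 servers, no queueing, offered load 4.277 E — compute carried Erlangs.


B(6,4.277) = 0.137492 (Erlang-B)
Carried load = a(1 − B) = 4.277·(1 − 0.137492) = 4.277·0.862508 = 3.6889 E

Final: 3.6889 Erlangs


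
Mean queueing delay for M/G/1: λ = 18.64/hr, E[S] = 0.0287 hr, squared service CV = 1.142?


ρ = λ·E[S] = 18.64·0.0287 = 0.5350
E[S²] = E[S]²(1+C_s²) = 0.0287²·(1+1.142) = 0.001764
Wq = λ·E[S²]/(2(1−ρ)) = 18.64·0.001764/(2·0.4650) = 0.03536 hr

Final: 0.03536 hr


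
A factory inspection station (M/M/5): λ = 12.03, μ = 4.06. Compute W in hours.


a = 2.9631; ρ = 0.5926; P₀ = 0.048609
Lq = P₀·a^c·ρ/(c!(1−ρ)²) = 0.33035
Wq = Lq/λ = 0.33035/12.03 = 0.02746 hr
W = Wq + 1/μ = 0.02746 + 0.24631 = 0.27377 hr

Final: 0.27377 hr


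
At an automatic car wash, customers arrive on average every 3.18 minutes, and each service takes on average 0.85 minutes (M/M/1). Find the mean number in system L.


λ = 60/3.18 = 18.8679 /hr
μ = 60/0.85 = 70.5882 /hr
ρ = λ/μ = 18.8679/70.5882 = 0.2673
L = ρ/(1−ρ) = 0.2673/0.7327 = 0.3648

Final: 0.3648


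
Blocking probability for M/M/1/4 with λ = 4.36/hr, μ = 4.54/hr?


ρ = λ/μ = 4.36/4.54 = 0.9604
P_K = (1−ρ)ρ^K/(1−ρ^(K+1)) = (0.03965·0.850594)/(1 − 0.816870)
= 0.033724/0.183130 = 0.184154

Final: 0.184154


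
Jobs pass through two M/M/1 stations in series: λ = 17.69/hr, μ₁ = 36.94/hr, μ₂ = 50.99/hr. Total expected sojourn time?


Each node sees arrival rate λ = 17.69/hr (tandem ⇒ throughput preserved).
W₁ = 1/(μ₁−λ) = 1/(36.94−17.69) = 0.05195 hr
W₂ = 1/(μ₂−λ) = 1/(50.99−17.69) = 0.03003 hr
W_total = W₁ + W₂ = 0.05195 + 0.03003 = 0.08198 hr

Final: 0.08198 hr


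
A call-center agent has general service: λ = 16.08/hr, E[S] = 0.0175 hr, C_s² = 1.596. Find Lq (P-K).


ρ = λ·E[S] = 16.08·0.0175 = 0.2814
Lq = ρ²(1+C_s²)/(2(1−ρ)) = 0.07919·(1+1.596)/(2·0.7186)
= 0.07919·2.5960/1.4372 = 0.14303

Final: 0.14303


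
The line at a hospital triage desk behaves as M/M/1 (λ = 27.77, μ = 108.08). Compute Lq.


ρ = 27.77/108.08 = 0.2569
Lq = ρ²/(1−ρ) = 0.06602/0.7431 = 0.08885

Final: 0.08885


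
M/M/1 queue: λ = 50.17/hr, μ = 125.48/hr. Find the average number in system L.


ρ = λ/μ = 50.17/125.48 = 0.3998
L = ρ/(1−ρ) = 0.3998/(1 − 0.3998) = 0.3998/0.6002 = 0.6662

Final: 0.6662


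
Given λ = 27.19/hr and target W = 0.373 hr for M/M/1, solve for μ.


W = 1/(μ−λ) ⇒ μ − λ = 1/W = 1/0.373 = 2.6810
μ = λ + 1/W = 27.19 + 2.6810 = 29.8710 per hr

Final: 29.8710 /hr


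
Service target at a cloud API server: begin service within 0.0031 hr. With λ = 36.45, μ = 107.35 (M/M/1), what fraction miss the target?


ρ = 36.45/107.35 = 0.3395
P(Wq > t) = ρ·e^{−(μ−λ)t} = 0.3395·e^{−0.2198}
= 0.3395·0.802687 = 0.272547

Final: 0.272547


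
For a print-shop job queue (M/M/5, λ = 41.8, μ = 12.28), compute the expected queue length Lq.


a = λ/μ = 3.4039; ρ = a/5 = 0.6808
P₀ = 0.029160
Lq = P₀·a^c·ρ / (c!·(1−ρ)²) = 0.029160·456.97198·0.6808/(120·0.10190)
= 0.74187

Final: 0.74187


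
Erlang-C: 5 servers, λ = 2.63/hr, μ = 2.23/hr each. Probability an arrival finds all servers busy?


a = λ/μ = 1.1794; ρ = a/5 = 0.2359
P₀ = 0.307340 (from M/M/c formula)
C(c,a) = [a^c/(c!(1−ρ))]·P₀ = [2.28168/(120·0.7641)]·0.307340
= 0.02488·0.307340 = 0.007648

Final: 0.007648


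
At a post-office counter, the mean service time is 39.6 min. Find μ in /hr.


μ = 1/(service time) in consistent units.
1 hour = 60 min, so μ = 60/39.6 = 1.5152 per hour

Final: 1.5152 /hr


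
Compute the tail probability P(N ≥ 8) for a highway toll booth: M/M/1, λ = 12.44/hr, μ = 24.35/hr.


ρ = 12.44/24.35 = 0.5109
P(N ≥ n) = ρ^n = 0.5109^8 = 0.004641

Final: 0.004641


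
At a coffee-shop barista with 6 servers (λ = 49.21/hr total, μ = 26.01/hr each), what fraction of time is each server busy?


ρ = λ/(cμ) = 49.21/(6·26.01) = 49.21/156.06 = 0.3153

Final: 0.3153


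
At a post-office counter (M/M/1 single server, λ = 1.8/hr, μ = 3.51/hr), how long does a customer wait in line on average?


ρ = 1.8/3.51 = 0.5128
Wq = ρ/(μ−λ) = 0.5128/(3.51 − 1.8) = 0.5128/1.71 = 0.2999 hr

Final: 0.2999 hr


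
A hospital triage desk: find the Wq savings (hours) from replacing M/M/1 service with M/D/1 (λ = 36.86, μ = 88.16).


ρ = 36.86/88.16 = 0.4181
Wq(M/M/1) = ρ/(μ−λ) = 0.4181/51.30 = 0.008150 hr
Wq(M/D/1) = ρ/(2(μ−λ)) = 0.004075 hr
Savings = 0.008150 − 0.004075 = 0.004075 hr

Final: 0.004075 hr


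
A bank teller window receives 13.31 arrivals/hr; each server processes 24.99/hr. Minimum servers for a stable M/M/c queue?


Stability requires cμ > λ ⇔ c > λ/μ.
λ/μ = 13.31/24.99 = 0.5326
Minimum integer c = ⌊0.5326⌋ + 1 = 1
Check: 1·24.99 = 24.99 > 13.31, while 0·24.99 = 0.00 ≤ 13.31

Final: 1 servers


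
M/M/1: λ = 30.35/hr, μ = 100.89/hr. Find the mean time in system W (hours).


W = 1/(μ−λ) = 1/(100.89 − 30.35) = 1/70.54 = 0.01418 hr

Final: 0.01418 hr


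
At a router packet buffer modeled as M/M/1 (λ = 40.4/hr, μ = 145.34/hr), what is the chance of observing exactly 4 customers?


ρ = 40.4/145.34 = 0.2780
P_n = (1−ρ)·ρ^n = (1 − 0.2780)·0.2780^4 = 0.7220·0.005970 = 0.004311

Final: 0.004311


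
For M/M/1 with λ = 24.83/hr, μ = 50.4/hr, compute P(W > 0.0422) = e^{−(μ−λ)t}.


W ~ Exponential(μ−λ) for M/M/1.
μ − λ = 50.4 − 24.83 = 25.5700
P(W > t) = e^{−(μ−λ)t} = e^{−1.0791} = 0.339917

Final: 0.339917


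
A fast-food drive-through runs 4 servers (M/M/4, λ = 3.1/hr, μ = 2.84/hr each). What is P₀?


a = λ/μ = 3.1/2.84 = 1.0915; ρ = a/c = 0.2729
Σ_{k=0}^{3} a^k/k! (terms k=0..3) = 1.00000 + 1.09155 + 0.59574 + 0.21676 = 2.90405
Tail: a^4/(4!(1−ρ)) = 1.41962/(24·0.7271) = 0.08135
P₀ = 1/(2.90405 + 0.08135) = 1/2.98540 = 0.334964

Final: 0.334964


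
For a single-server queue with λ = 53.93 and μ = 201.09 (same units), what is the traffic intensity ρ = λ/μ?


ρ = λ/μ = 53.93/201.09 = 0.2682

Final: 0.2682


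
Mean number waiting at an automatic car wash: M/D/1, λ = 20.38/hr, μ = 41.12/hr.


ρ = 20.38/41.12 = 0.4956
M/D/1: Lq = ρ²/(2(1−ρ)) = 0.2456/(2·0.5044) = 0.24351

Final: 0.24351


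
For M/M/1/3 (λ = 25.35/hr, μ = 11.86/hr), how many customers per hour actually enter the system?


ρ = 2.1374; P_K = (1−ρ)ρ^3/(1−ρ^4) = 0.558928
λ_eff = λ(1 − P_K) = 25.35·(1 − 0.558928) = 25.35·0.441072 = 11.1812 /hr

Final: 11.1812 /hr


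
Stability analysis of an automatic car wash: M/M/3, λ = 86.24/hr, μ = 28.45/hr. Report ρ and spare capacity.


Total capacity cμ = 3·28.45 = 85.35/hr
ρ = λ/(cμ) = 86.24/85.35 = 1.0104
Stable ⇔ ρ < 1: NO
Spare capacity = cμ − λ = 85.35 − 86.24 = -0.89/hr

Final: ρ = 1.0104; unstable; margin = -0.89/hr


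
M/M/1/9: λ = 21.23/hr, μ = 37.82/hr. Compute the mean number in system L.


ρ = 21.23/37.82 = 0.5613
L = ρ[1 − (K+1)ρ^K + Kρ^(K+1)] / [(1−ρ)(1−ρ^(K+1))]
Numerator: 0.5613·(1 − 10·0.005534 + 9·0.003107) = 0.545972
Denominator: (0.4387)·(0.996893) = 0.437294
L = 0.545972/0.437294 = 1.2485

Final: 1.2485


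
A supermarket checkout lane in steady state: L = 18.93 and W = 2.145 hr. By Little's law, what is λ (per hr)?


λ = L/W = 18.93/2.145 = 8.8252 /hr

Final: 8.8252 /hr


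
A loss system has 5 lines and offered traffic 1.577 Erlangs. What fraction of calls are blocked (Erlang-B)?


B(c,a) = (a^c/c!) / Σ_{k=0}^{c} a^k/k!
a^5/5! = 0.081279
Σ terms (k=0..5): 1.00000 + 1.57700 + 1.24346 + 0.65365 + 0.25770 + 0.08128 = 4.813092
B = 0.081279/4.813092 = 0.016887

Final: 0.016887


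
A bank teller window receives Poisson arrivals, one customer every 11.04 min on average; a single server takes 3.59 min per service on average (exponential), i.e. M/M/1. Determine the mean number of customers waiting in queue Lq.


λ = 60/11.04 = 5.4348 /hr
μ = 60/3.59 = 16.7131 /hr
ρ = λ/μ = 5.4348/16.7131 = 0.3252
Lq = ρ²/(1−ρ) = 0.1057/0.6748 = 0.1567

Final: 0.1567


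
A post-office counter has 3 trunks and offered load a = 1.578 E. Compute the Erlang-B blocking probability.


B(c,a) = (a^c/c!) / Σ_{k=0}^{c} a^k/k!
a^3/3! = 0.654892
Σ terms (k=0..3): 1.00000 + 1.57800 + 1.24504 + 0.65489 = 4.477934
B = 0.654892/4.477934 = 0.146249

Final: 0.146249


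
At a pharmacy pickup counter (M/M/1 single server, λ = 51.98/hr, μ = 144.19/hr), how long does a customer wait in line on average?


ρ = 51.98/144.19 = 0.3605
Wq = ρ/(μ−λ) = 0.3605/(144.19 − 51.98) = 0.3605/92.21 = 0.003910 hr

Final: 0.003910 hr


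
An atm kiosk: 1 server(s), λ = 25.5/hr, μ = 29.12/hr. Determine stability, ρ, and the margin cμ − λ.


Total capacity cμ = 1·29.12 = 29.12/hr
ρ = λ/(cμ) = 25.5/29.12 = 0.8757
Stable ⇔ ρ < 1: YES
Spare capacity = cμ − λ = 29.12 − 25.5 = 3.62/hr

Final: ρ = 0.8757; stable; margin = 3.62/hr


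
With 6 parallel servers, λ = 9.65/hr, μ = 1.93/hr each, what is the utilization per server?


ρ = λ/(cμ) = 9.65/(6·1.93) = 9.65/11.58 = 0.8333

Final: 0.8333


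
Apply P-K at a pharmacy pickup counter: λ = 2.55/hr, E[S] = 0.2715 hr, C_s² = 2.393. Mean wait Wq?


ρ = λ·E[S] = 2.55·0.2715 = 0.6923
E[S²] = E[S]²(1+C_s²) = 0.2715²·(1+2.393) = 0.250106
Wq = λ·E[S²]/(2(1−ρ)) = 2.55·0.250106/(2·0.3077) = 1.03643 hr

Final: 1.03643 hr


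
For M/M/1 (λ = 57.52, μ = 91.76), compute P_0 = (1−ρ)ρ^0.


ρ = 57.52/91.76 = 0.6269
P_n = (1−ρ)·ρ^n = (1 − 0.6269)·0.6269^0 = 0.3731·1.000000 = 0.373147

Final: 0.373147


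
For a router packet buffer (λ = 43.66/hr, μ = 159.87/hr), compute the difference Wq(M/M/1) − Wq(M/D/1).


ρ = 43.66/159.87 = 0.2731
Wq(M/M/1) = ρ/(μ−λ) = 0.2731/116.21 = 0.002350 hr
Wq(M/D/1) = ρ/(2(μ−λ)) = 0.001175 hr
Savings = 0.002350 − 0.001175 = 0.001175 hr

Final: 0.001175 hr


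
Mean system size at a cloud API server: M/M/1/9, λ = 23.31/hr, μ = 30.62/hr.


ρ = 23.31/30.62 = 0.7613
L = ρ[1 − (K+1)ρ^K + Kρ^(K+1)] / [(1−ρ)(1−ρ^(K+1))]
Numerator: 0.7613·(1 − 10·0.085868 + 9·0.065369) = 0.555447
Denominator: (0.2387)·(0.934631) = 0.223127
L = 0.555447/0.223127 = 2.4894

Final: 2.4894


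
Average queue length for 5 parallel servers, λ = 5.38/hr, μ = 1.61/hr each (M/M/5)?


a = λ/μ = 3.3416; ρ = a/5 = 0.6683
P₀ = 0.031439
Lq = P₀·a^c·ρ / (c!·(1−ρ)²) = 0.031439·416.66018·0.6683/(120·0.11001)
= 0.66317

Final: 0.66317


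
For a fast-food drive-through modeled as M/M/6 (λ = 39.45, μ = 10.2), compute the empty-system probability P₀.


a = λ/μ = 39.45/10.2 = 3.8676; ρ = a/c = 0.6446
Σ_{k=0}^{5} a^k/k! (terms k=0..5) = 1.00000 + 3.86765 + 7.47935 + 9.64249 + 9.32344 + 7.21195 = 38.52488
Tail: a^6/(6!(1−ρ)) = 3347.19500/(720·0.3554) = 13.08099
P₀ = 1/(38.52488 + 13.08099) = 1/51.60587 = 0.019378

Final: 0.019378


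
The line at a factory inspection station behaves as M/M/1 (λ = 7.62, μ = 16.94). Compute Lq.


ρ = 7.62/16.94 = 0.4498
Lq = ρ²/(1−ρ) = 0.2023/0.5502 = 0.3678

Final: 0.3678


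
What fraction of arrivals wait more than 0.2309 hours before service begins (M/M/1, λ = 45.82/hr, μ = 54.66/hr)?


ρ = 45.82/54.66 = 0.8383
P(Wq > t) = ρ·e^{−(μ−λ)t} = 0.8383·e^{−2.0412}
= 0.8383·0.129878 = 0.108874

Final: 0.108874


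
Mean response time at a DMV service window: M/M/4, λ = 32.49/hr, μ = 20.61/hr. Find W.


a = 1.5764; ρ = 0.3941; P₀ = 0.204224
Lq = P₀·a^c·ρ/(c!(1−ρ)²) = 0.05642
Wq = Lq/λ = 0.05642/32.49 = 0.001736 hr
W = Wq + 1/μ = 0.001736 + 0.04852 = 0.05026 hr

Final: 0.05026 hr


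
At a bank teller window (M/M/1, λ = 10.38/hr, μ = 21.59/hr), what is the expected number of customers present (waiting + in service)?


ρ = λ/μ = 10.38/21.59 = 0.4808
L = ρ/(1−ρ) = 0.4808/(1 − 0.4808) = 0.4808/0.5192 = 0.9260

Final: 0.9260


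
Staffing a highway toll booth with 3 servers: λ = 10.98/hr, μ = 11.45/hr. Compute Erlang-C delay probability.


a = λ/μ = 0.9590; ρ = a/3 = 0.3197
P₀ = 0.379539 (from M/M/c formula)
C(c,a) = [a^c/(c!(1−ρ))]·P₀ = [0.88184/(6·0.6803)]·0.379539
= 0.21603·0.379539 = 0.081991

Final: 0.081991


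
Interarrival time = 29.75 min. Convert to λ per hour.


λ = 1/(interarrival time) in consistent units.
1 hour = 60 min, so λ = 60/29.75 = 2.0168 per hour

Final: 2.0168 /hr


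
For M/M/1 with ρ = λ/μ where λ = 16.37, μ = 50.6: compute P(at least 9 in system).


ρ = 16.37/50.6 = 0.3235
P(N ≥ n) = ρ^n = 0.3235^9 = 0.00003882

Final: 0.00003882


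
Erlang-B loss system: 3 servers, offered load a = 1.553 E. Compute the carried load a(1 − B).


B(3,1.553) = 0.142422 (Erlang-B)
Carried load = a(1 − B) = 1.553·(1 − 0.142422) = 1.553·0.857578 = 1.3318 E

Final: 1.3318 Erlangs


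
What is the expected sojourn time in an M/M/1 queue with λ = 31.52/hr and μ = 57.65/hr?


W = 1/(μ−λ) = 1/(57.65 − 31.52) = 1/26.13 = 0.03827 hr

Final: 0.03827 hr


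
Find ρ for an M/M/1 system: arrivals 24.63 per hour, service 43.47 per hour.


ρ = λ/μ = 24.63/43.47 = 0.5666

Final: 0.5666


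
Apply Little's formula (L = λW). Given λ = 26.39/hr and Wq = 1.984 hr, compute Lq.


Lq = λWq = 26.39·1.984 = 52.3578

Final: 52.3578


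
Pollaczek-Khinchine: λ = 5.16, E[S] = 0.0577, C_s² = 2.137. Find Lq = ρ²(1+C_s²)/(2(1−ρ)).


ρ = λ·E[S] = 5.16·0.0577 = 0.2977
Lq = ρ²(1+C_s²)/(2(1−ρ)) = 0.08864·(1+2.137)/(2·0.7023)
= 0.08864·3.1370/1.4045 = 0.19799

Final: 0.19799


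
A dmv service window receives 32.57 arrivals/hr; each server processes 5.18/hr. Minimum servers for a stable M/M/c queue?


Stability requires cμ > λ ⇔ c > λ/μ.
λ/μ = 32.57/5.18 = 6.2876
Minimum integer c = ⌊6.2876⌋ + 1 = 7
Check: 7·5.18 = 36.26 > 32.57, while 6·5.18 = 31.08 ≤ 32.57

Final: 7 servers


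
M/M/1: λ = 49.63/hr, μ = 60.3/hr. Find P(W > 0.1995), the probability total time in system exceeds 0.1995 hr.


W ~ Exponential(μ−λ) for M/M/1.
μ − λ = 60.3 − 49.63 = 10.6700
P(W > t) = e^{−(μ−λ)t} = e^{−2.1287} = 0.118996

Final: 0.118996


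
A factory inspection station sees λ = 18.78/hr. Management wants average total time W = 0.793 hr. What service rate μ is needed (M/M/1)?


W = 1/(μ−λ) ⇒ μ − λ = 1/W = 1/0.793 = 1.2610
μ = λ + 1/W = 18.78 + 1.2610 = 20.0410 per hr

Final: 20.0410 /hr


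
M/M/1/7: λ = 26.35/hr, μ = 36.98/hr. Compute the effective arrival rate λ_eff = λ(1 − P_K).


ρ = 0.7125; P_K = (1−ρ)ρ^7/(1−ρ^8) = 0.028716
λ_eff = λ(1 − P_K) = 26.35·(1 − 0.028716) = 26.35·0.971284 = 25.5933 /hr

Final: 25.5933 /hr


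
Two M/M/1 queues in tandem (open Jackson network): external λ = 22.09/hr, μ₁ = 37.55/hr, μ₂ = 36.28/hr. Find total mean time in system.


Each node sees arrival rate λ = 22.09/hr (tandem ⇒ throughput preserved).
W₁ = 1/(μ₁−λ) = 1/(37.55−22.09) = 0.06468 hr
W₂ = 1/(μ₂−λ) = 1/(36.28−22.09) = 0.07047 hr
W_total = W₁ + W₂ = 0.06468 + 0.07047 = 0.13516 hr

Final: 0.13516 hr


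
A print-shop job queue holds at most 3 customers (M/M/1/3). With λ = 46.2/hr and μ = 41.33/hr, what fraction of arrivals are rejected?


ρ = λ/μ = 46.2/41.33 = 1.1178
P_K = (1−ρ)ρ^K/(1−ρ^(K+1)) = (-0.1178·1.396785)/(1 − 1.561372)
= -0.164586/-0.561372 = 0.293186

Final: 0.293186


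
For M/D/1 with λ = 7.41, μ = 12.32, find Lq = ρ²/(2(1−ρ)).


ρ = 7.41/12.32 = 0.6015
M/D/1: Lq = ρ²/(2(1−ρ)) = 0.3618/(2·0.3985) = 0.45385

Final: 0.45385


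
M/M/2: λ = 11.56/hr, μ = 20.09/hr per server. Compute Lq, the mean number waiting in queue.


a = λ/μ = 0.5754; ρ = a/2 = 0.2877
P₀ = 0.553150
Lq = P₀·a^c·ρ / (c!·(1−ρ)²) = 0.553150·0.33110·0.2877/(2·0.50736)
= 0.05193

Final: 0.05193


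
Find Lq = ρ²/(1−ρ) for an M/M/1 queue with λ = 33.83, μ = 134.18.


ρ = 33.83/134.18 = 0.2521
Lq = ρ²/(1−ρ) = 0.06357/0.7479 = 0.08500

Final: 0.08500


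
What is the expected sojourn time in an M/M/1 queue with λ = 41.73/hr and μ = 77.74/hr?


W = 1/(μ−λ) = 1/(77.74 − 41.73) = 1/36.01 = 0.02777 hr

Final: 0.02777 hr


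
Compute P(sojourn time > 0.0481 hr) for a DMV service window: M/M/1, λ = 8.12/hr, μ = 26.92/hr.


W ~ Exponential(μ−λ) for M/M/1.
μ − λ = 26.92 − 8.12 = 18.8000
P(W > t) = e^{−(μ−λ)t} = e^{−0.9043} = 0.404833

Final: 0.404833


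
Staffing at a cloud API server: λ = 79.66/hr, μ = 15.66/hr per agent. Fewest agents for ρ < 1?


Stability requires cμ > λ ⇔ c > λ/μ.
λ/μ = 79.66/15.66 = 5.0868
Minimum integer c = ⌊5.0868⌋ + 1 = 6
Check: 6·15.66 = 93.96 > 79.66, while 5·15.66 = 78.30 ≤ 79.66

Final: 6 servers


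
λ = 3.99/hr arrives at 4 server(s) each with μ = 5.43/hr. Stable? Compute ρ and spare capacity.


Total capacity cμ = 4·5.43 = 21.72/hr
ρ = λ/(cμ) = 3.99/21.72 = 0.1837
Stable ⇔ ρ < 1: YES
Spare capacity = cμ − λ = 21.72 − 3.99 = 17.73/hr

Final: ρ = 0.1837; stable; margin = 17.73/hr


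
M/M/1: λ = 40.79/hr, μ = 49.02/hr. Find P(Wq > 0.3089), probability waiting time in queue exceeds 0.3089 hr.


ρ = 40.79/49.02 = 0.8321
P(Wq > t) = ρ·e^{−(μ−λ)t} = 0.8321·e^{−2.5422}
= 0.8321·0.078689 = 0.065478

Final: 0.065478


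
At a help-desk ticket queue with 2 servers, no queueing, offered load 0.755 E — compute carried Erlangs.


B(2,0.755) = 0.139711 (Erlang-B)
Carried load = a(1 − B) = 0.755·(1 − 0.139711) = 0.755·0.860289 = 0.6495 E

Final: 0.6495 Erlangs


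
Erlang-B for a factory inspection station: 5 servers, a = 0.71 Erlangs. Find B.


B(c,a) = (a^c/c!) / Σ_{k=0}^{c} a^k/k!
a^5/5! = 0.001504
Σ terms (k=0..5): 1.00000 + 0.71000 + 0.25205 + 0.05965 + 0.01059 + 0.001504 = 2.033794
B = 0.001504/2.033794 = 0.0007393

Final: 0.0007393


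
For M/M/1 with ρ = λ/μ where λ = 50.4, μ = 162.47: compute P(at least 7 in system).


ρ = 50.4/162.47 = 0.3102
P(N ≥ n) = ρ^n = 0.3102^7 = 0.0002764

Final: 0.0002764


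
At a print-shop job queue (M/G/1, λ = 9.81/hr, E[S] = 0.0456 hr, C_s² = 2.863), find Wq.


ρ = λ·E[S] = 9.81·0.0456 = 0.4473
E[S²] = E[S]²(1+C_s²) = 0.0456²·(1+2.863) = 0.008033
Wq = λ·E[S²]/(2(1−ρ)) = 9.81·0.008033/(2·0.5527) = 0.07129 hr

Final: 0.07129 hr


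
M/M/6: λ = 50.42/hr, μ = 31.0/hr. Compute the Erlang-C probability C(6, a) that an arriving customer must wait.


a = λ/μ = 1.6265; ρ = a/6 = 0.2711
P₀ = 0.196544 (from M/M/c formula)
C(c,a) = [a^c/(c!(1−ρ))]·P₀ = [18.51172/(720·0.7289)]·0.196544
= 0.03527·0.196544 = 0.006933

Final: 0.006933


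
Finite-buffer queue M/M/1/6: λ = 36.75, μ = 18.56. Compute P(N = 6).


ρ = λ/μ = 36.75/18.56 = 1.9801
P_K = (1−ρ)ρ^K/(1−ρ^(K+1)) = (-0.9801·60.266536)/(1 − 119.331638)
= -59.065102/-118.331638 = 0.499149

Final: 0.499149


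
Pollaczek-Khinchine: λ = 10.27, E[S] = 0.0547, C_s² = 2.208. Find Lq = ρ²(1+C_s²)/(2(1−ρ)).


ρ = λ·E[S] = 10.27·0.0547 = 0.5618
Lq = ρ²(1+C_s²)/(2(1−ρ)) = 0.3156·(1+2.208)/(2·0.4382)
= 0.3156·3.2080/0.8765 = 1.15509

Final: 1.15509


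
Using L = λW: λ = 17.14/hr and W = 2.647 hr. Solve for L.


L = λW = 17.14·2.647 = 45.3696

Final: 45.3696


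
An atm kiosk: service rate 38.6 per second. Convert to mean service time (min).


Mean service time = 1/μ = 1/38.6 second = 0.02591 second
In minutes: 0.02591 × 0.0166667 = 0.0004318 min

Final: 0.0004318 min


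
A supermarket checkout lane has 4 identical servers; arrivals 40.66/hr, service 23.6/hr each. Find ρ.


ρ = λ/(cμ) = 40.66/(4·23.6) = 40.66/94.40 = 0.4307

Final: 0.4307


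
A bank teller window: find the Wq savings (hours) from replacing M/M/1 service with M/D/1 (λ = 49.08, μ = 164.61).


ρ = 49.08/164.61 = 0.2982
Wq(M/M/1) = ρ/(μ−λ) = 0.2982/115.53 = 0.002581 hr
Wq(M/D/1) = ρ/(2(μ−λ)) = 0.001290 hr
Savings = 0.002581 − 0.001290 = 0.001290 hr

Final: 0.001290 hr


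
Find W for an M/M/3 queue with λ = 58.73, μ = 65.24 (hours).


a = 0.9002; ρ = 0.3001; P₀ = 0.403369
Lq = P₀·a^c·ρ/(c!(1−ρ)²) = 0.03004
Wq = Lq/λ = 0.03004/58.73 = 0.0005115 hr
W = Wq + 1/μ = 0.0005115 + 0.01533 = 0.01584 hr

Final: 0.01584 hr


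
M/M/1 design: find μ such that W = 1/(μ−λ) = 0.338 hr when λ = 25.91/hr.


W = 1/(μ−λ) ⇒ μ − λ = 1/W = 1/0.338 = 2.9586
μ = λ + 1/W = 25.91 + 2.9586 = 28.8686 per hr

Final: 28.8686 /hr


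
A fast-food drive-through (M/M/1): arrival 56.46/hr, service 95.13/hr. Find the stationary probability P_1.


ρ = 56.46/95.13 = 0.5935
P_n = (1−ρ)·ρ^n = (1 − 0.5935)·0.5935^1 = 0.4065·0.593504 = 0.241257

Final: 0.241257


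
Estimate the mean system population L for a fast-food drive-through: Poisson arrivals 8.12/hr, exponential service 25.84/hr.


ρ = λ/μ = 8.12/25.84 = 0.3142
L = ρ/(1−ρ) = 0.3142/(1 − 0.3142) = 0.3142/0.6858 = 0.4582

Final: 0.4582


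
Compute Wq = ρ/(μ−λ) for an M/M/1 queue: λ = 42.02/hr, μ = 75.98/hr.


ρ = 42.02/75.98 = 0.5530
Wq = ρ/(μ−λ) = 0.5530/(75.98 − 42.02) = 0.5530/33.96 = 0.01629 hr

Final: 0.01629 hr


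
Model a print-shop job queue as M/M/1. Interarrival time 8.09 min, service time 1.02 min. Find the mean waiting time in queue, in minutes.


λ = 60/8.09 = 7.4166 /hr
μ = 60/1.02 = 58.8235 /hr
ρ = λ/μ = 7.4166/58.8235 = 0.1261
Wq = ρ/(μ−λ) = 0.1261/(58.8235−7.4166) = 0.002453 hr
In minutes: 0.002453·60 = 0.1472 min

Final: 0.1472 min


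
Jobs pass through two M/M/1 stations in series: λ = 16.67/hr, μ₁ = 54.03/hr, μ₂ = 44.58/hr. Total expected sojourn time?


Each node sees arrival rate λ = 16.67/hr (tandem ⇒ throughput preserved).
W₁ = 1/(μ₁−λ) = 1/(54.03−16.67) = 0.02677 hr
W₂ = 1/(μ₂−λ) = 1/(44.58−16.67) = 0.03583 hr
W_total = W₁ + W₂ = 0.02677 + 0.03583 = 0.06260 hr

Final: 0.06260 hr


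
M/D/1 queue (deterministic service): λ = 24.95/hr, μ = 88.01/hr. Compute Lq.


ρ = 24.95/88.01 = 0.2835
M/D/1: Lq = ρ²/(2(1−ρ)) = 0.08037/(2·0.7165) = 0.05608

Final: 0.05608


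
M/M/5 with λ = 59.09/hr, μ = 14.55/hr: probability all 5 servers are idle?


a = λ/μ = 59.09/14.55 = 4.0612; ρ = a/c = 0.8122
Σ_{k=0}^{4} a^k/k! (terms k=0..4) = 1.00000 + 4.06117 + 8.24654 + 11.16354 + 11.33425 = 35.80550
Tail: a^5/(5!(1−ρ)) = 1104.72704/(120·0.1878) = 49.02934
P₀ = 1/(35.80550 + 49.02934) = 1/84.83484 = 0.011788

Final: 0.011788


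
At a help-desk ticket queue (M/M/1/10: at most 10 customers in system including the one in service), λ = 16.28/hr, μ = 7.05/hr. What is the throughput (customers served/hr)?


ρ = 2.3092; P_K = (1−ρ)ρ^10/(1−ρ^11) = 0.567010
λ_eff = λ(1 − P_K) = 16.28·(1 − 0.567010) = 16.28·0.432990 = 7.0491 /hr

Final: 7.0491 /hr


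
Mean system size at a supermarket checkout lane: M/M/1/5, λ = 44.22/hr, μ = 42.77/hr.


ρ = 44.22/42.77 = 1.0339
L = ρ[1 − (K+1)ρ^K + Kρ^(K+1)] / [(1−ρ)(1−ρ^(K+1))]
Numerator: 1.0339·(1 − 6·1.181401 + 5·1.221453) = 0.019499
Denominator: (-0.03390)·(-0.221453) = 0.007508
L = 0.019499/0.007508 = 2.5972

Final: 2.5972


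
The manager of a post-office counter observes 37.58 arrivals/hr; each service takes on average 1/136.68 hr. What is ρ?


ρ = λ/μ = 37.58/136.68 = 0.2749

Final: 0.2749


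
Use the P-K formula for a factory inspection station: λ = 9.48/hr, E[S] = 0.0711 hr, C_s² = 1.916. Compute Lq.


ρ = λ·E[S] = 9.48·0.0711 = 0.6740
Lq = ρ²(1+C_s²)/(2(1−ρ)) = 0.4543·(1+1.916)/(2·0.3260)
= 0.4543·2.9160/0.6519 = 2.03204

Final: 2.03204


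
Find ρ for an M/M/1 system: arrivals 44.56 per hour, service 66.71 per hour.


ρ = λ/μ = 44.56/66.71 = 0.6680

Final: 0.6680


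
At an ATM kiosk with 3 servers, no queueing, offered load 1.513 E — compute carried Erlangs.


B(3,1.513) = 0.136310 (Erlang-B)
Carried load = a(1 − B) = 1.513·(1 − 0.136310) = 1.513·0.863690 = 1.3068 E

Final: 1.3068 Erlangs


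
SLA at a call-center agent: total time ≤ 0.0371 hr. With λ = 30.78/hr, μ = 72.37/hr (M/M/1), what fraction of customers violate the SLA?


W ~ Exponential(μ−λ) for M/M/1.
μ − λ = 72.37 − 30.78 = 41.5900
P(W > t) = e^{−(μ−λ)t} = e^{−1.5430} = 0.213741

Final: 0.213741


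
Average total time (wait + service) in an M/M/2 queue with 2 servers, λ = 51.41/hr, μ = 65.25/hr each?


a = 0.7879; ρ = 0.3939; P₀ = 0.434775
Lq = P₀·a^c·ρ/(c!(1−ρ)²) = 0.14474
Wq = Lq/λ = 0.14474/51.41 = 0.002815 hr
W = Wq + 1/μ = 0.002815 + 0.01533 = 0.01814 hr

Final: 0.01814 hr
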